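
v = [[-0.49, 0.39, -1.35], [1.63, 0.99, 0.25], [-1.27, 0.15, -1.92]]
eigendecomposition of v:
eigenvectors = [[-0.24,-0.52,0.52], [-0.97,0.75,-0.28], [0.05,0.4,0.81]]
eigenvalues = [1.38, -0.0, -2.79]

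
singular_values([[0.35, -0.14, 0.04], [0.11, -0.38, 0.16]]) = [0.51, 0.25]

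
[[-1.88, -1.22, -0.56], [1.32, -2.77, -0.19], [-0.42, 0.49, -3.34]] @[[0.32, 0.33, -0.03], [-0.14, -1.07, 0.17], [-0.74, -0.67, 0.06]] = [[-0.02, 1.06, -0.18],  [0.95, 3.53, -0.52],  [2.27, 1.57, -0.10]]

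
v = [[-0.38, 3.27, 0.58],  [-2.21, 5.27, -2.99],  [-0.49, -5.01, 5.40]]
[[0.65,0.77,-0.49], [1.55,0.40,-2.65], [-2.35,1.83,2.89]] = v @ [[0.15, -0.46, 0.23], [0.25, 0.11, -0.19], [-0.19, 0.4, 0.38]]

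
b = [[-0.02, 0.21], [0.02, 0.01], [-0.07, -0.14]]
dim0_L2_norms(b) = [0.08, 0.25]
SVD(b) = [[-0.82, 0.57], [-0.05, -0.26], [0.58, 0.78]] @ diag([0.25371902537169577, 0.071600671536214]) @ [[-0.1,-1.0],[-1.0,0.1]]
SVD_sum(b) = [[0.02, 0.21],[0.00, 0.01],[-0.01, -0.15]] + [[-0.04, 0.0],[0.02, -0.00],[-0.06, 0.01]]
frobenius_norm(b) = 0.26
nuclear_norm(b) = 0.33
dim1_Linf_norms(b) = [0.21, 0.02, 0.14]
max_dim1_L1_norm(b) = 0.23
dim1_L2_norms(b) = [0.21, 0.02, 0.16]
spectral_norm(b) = 0.25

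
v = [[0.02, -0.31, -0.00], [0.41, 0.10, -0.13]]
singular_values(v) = [0.45, 0.3]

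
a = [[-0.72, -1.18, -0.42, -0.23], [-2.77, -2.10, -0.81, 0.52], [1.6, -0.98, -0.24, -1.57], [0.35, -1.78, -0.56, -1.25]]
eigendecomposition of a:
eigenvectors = [[(0.38+0j), 0.06+0.00j, -0.35-0.01j, (-0.35+0.01j)],[0.69+0.00j, (-0.37+0j), 0.50-0.05j, 0.50+0.05j],[(0.28+0j), 0.75+0.00j, (-0.5+0.15j), (-0.5-0.15j)],[0.55+0.00j, (0.55+0j), (-0.59+0j), -0.59-0.00j]]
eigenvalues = [(-3.53+0j), (-0.77+0j), (-0+0j), (-0-0j)]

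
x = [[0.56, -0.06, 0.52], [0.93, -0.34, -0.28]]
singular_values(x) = [1.13, 0.6]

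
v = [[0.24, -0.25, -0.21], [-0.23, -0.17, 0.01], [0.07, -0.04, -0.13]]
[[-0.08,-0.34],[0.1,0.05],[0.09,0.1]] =v @[[-0.9, -1.52], [0.57, 1.65], [-1.33, -2.09]]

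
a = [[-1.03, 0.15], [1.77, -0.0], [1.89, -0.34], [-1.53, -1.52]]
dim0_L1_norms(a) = [6.22, 2.01]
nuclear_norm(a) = 4.69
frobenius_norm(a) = 3.54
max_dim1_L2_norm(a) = 2.16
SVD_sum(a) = [[-0.97, -0.19], [1.71, 0.33], [1.76, 0.34], [-1.76, -0.34]] + [[-0.06, 0.34], [0.06, -0.33], [0.13, -0.68], [0.23, -1.18]]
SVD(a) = [[-0.30, 0.23], [0.54, -0.23], [0.56, -0.47], [-0.55, -0.82]] @ diag([3.2249958470759794, 1.4678902501013793]) @ [[0.98, 0.19], [-0.19, 0.98]]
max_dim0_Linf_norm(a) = 1.89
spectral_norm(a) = 3.22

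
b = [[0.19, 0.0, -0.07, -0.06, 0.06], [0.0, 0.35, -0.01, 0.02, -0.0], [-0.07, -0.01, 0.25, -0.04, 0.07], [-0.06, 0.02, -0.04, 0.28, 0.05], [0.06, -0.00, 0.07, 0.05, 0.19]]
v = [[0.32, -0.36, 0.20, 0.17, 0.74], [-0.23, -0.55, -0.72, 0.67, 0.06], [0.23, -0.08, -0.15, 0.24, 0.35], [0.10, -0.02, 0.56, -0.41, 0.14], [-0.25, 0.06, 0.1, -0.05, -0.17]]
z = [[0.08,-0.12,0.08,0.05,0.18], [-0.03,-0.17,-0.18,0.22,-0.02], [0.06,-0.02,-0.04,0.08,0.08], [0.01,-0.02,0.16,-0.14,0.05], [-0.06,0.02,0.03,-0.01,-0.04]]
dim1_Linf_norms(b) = [0.19, 0.35, 0.25, 0.28, 0.19]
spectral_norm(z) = 0.39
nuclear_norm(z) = 0.83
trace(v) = -0.96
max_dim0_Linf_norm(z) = 0.22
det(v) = -0.00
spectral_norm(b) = 0.36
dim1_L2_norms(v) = [0.92, 1.15, 0.51, 0.72, 0.33]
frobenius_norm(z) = 0.50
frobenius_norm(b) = 0.62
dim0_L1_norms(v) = [1.13, 1.07, 1.73, 1.54, 1.46]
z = v @ b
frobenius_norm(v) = 1.75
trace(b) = 1.26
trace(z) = -0.31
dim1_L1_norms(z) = [0.51, 0.62, 0.28, 0.38, 0.16]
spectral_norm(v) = 1.34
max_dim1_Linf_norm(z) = 0.22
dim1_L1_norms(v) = [1.79, 2.23, 1.05, 1.23, 0.63]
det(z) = -0.00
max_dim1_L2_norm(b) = 0.35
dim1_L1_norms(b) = [0.38, 0.38, 0.44, 0.45, 0.37]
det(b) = 0.00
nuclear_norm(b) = 1.26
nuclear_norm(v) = 2.90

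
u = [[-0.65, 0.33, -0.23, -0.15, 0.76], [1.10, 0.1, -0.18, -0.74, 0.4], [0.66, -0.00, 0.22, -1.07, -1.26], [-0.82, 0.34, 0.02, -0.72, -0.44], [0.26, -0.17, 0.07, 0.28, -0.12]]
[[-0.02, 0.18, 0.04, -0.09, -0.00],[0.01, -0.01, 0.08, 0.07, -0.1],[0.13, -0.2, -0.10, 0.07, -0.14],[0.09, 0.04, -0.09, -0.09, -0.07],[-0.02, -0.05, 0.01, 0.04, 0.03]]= u @ [[-0.02, -0.06, 0.05, 0.09, -0.02], [0.0, 0.14, 0.01, -0.04, -0.02], [-0.06, 0.06, 0.14, -0.09, -0.03], [-0.06, -0.00, 0.00, 0.03, 0.11], [-0.07, 0.14, 0.13, -0.05, -0.0]]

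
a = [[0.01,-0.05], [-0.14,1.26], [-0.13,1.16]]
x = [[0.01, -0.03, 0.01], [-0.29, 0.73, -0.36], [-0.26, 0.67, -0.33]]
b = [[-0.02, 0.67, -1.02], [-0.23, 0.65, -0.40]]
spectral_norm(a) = 1.72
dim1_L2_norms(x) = [0.03, 0.86, 0.79]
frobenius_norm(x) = 1.17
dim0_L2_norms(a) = [0.19, 1.71]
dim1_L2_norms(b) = [1.22, 0.8]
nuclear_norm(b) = 1.75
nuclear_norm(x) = 1.18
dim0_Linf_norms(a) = [0.14, 1.26]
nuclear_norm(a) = 1.73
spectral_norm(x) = 1.17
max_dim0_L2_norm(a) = 1.71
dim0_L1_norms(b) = [0.25, 1.32, 1.42]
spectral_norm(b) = 1.42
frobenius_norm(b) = 1.46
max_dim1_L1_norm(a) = 1.4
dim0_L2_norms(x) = [0.39, 0.99, 0.49]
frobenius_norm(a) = 1.72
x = a @ b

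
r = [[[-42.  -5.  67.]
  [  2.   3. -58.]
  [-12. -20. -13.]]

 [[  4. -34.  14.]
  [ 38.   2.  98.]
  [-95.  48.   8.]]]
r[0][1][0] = 2.0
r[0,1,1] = 3.0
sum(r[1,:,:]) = 83.0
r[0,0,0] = -42.0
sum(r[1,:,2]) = 120.0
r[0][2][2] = -13.0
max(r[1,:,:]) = 98.0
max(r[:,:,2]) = 98.0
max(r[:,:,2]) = 98.0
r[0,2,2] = -13.0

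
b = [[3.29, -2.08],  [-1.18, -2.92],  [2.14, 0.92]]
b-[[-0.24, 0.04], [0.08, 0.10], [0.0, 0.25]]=[[3.53, -2.12],  [-1.26, -3.02],  [2.14, 0.67]]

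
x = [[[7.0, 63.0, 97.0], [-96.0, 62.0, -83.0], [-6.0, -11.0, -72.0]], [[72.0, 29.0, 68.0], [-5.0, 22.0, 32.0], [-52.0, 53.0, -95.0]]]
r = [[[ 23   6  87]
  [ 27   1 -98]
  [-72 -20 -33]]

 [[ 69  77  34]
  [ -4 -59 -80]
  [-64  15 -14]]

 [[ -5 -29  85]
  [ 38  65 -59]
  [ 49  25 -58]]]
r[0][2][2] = -33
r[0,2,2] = -33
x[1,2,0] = -52.0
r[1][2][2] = -14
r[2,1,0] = 38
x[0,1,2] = -83.0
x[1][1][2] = 32.0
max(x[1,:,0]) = 72.0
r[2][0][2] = 85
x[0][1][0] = -96.0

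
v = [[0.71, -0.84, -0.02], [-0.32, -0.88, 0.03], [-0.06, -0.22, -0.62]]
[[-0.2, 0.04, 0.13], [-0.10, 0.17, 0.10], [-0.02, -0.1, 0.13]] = v@[[-0.10, -0.11, 0.03],  [0.15, -0.15, -0.13],  [-0.01, 0.23, -0.16]]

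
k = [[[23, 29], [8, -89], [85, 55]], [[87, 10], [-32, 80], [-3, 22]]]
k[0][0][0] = 23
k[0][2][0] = 85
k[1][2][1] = 22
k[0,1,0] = 8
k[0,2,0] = 85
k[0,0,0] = 23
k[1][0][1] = 10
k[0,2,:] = [85, 55]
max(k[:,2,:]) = 85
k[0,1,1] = -89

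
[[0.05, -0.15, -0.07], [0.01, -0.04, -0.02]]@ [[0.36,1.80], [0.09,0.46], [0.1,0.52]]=[[-0.0, -0.02], [-0.00, -0.01]]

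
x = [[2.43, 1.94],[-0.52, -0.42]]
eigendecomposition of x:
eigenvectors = [[0.98, -0.62], [-0.21, 0.78]]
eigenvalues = [2.02, -0.01]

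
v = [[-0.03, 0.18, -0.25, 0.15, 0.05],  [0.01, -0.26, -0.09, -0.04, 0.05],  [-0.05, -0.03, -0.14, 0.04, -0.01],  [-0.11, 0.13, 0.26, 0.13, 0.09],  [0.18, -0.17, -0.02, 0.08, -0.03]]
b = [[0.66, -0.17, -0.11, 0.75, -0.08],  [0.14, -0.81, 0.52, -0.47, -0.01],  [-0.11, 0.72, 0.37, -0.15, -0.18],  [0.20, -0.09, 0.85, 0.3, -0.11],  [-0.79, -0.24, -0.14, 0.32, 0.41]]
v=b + [[-0.69, 0.35, -0.14, -0.60, 0.13], [-0.13, 0.55, -0.61, 0.43, 0.06], [0.06, -0.75, -0.51, 0.19, 0.17], [-0.31, 0.22, -0.59, -0.17, 0.20], [0.97, 0.07, 0.12, -0.24, -0.44]]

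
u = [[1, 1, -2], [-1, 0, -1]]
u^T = [[1, -1], [1, 0], [-2, -1]]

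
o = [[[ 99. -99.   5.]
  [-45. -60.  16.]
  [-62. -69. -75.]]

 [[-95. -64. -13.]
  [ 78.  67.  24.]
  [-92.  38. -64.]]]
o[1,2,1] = 38.0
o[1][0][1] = -64.0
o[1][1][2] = 24.0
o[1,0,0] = -95.0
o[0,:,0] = [99.0, -45.0, -62.0]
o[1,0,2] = -13.0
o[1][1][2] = 24.0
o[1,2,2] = -64.0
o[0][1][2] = 16.0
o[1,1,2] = 24.0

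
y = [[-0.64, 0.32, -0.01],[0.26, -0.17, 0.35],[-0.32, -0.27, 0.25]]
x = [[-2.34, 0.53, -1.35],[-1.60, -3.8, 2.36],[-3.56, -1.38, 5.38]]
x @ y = [[2.07, -0.47, -0.13], [-0.72, -0.5, -0.72], [0.2, -2.36, 0.9]]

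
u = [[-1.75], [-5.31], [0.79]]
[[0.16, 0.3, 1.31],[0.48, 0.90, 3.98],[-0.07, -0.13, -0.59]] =u @ [[-0.09,-0.17,-0.75]]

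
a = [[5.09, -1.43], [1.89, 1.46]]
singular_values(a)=[5.5, 1.84]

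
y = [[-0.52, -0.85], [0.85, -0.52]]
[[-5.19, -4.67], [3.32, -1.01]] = y @ [[5.56, 1.58],[2.70, 4.53]]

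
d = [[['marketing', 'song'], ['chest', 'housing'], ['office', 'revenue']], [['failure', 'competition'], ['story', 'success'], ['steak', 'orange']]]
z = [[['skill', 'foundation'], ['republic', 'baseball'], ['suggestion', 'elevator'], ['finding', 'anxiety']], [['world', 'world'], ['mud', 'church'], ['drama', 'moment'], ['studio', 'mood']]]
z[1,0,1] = 'world'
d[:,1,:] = [['chest', 'housing'], ['story', 'success']]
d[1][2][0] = 'steak'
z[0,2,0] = 'suggestion'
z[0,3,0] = 'finding'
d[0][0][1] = 'song'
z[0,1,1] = 'baseball'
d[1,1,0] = 'story'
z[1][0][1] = 'world'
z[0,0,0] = 'skill'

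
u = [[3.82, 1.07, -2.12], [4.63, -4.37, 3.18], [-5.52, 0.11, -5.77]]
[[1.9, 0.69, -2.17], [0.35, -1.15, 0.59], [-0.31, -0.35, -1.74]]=u@ [[0.33,0.08,-0.26], [0.08,0.34,-0.01], [-0.26,-0.01,0.55]]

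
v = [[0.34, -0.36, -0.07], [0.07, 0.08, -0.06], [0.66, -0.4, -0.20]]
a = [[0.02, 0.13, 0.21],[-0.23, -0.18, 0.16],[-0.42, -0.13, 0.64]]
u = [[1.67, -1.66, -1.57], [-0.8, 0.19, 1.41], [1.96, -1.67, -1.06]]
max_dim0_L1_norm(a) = 1.01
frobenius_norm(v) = 0.95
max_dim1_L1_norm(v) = 1.26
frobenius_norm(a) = 0.88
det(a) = -0.00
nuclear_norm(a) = 1.11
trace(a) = 0.48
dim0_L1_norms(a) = [0.67, 0.44, 1.01]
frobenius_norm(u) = 4.29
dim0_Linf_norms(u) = [1.96, 1.67, 1.57]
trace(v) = 0.22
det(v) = 0.00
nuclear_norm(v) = 1.11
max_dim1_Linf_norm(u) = 1.96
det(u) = -1.10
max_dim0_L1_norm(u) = 4.43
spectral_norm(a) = 0.84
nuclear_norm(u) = 5.42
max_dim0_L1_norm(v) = 1.07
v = a @ u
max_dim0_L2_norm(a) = 0.69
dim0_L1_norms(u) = [4.43, 3.52, 4.04]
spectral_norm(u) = 4.17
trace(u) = 0.80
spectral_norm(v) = 0.93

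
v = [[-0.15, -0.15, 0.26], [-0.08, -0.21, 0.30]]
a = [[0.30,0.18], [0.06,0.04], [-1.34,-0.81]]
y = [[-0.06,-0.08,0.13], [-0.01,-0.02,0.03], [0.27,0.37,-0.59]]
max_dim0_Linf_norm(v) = 0.3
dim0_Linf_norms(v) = [0.15, 0.21, 0.3]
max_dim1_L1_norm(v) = 0.59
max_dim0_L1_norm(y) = 0.75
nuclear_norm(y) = 0.77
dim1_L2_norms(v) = [0.34, 0.37]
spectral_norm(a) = 1.61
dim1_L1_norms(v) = [0.56, 0.59]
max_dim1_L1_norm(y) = 1.23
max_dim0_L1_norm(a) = 1.7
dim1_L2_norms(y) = [0.16, 0.04, 0.75]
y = a @ v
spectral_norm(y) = 0.77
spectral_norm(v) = 0.50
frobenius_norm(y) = 0.77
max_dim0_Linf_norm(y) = 0.59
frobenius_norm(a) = 1.61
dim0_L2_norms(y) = [0.28, 0.38, 0.6]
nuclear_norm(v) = 0.56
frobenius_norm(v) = 0.50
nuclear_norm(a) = 1.61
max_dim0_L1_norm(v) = 0.56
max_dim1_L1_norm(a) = 2.15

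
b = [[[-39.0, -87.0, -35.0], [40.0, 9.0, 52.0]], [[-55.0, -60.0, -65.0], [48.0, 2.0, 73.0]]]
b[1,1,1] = 2.0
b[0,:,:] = [[-39.0, -87.0, -35.0], [40.0, 9.0, 52.0]]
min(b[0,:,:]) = -87.0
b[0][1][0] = 40.0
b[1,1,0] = 48.0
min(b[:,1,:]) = 2.0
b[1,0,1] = -60.0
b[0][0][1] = -87.0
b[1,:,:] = [[-55.0, -60.0, -65.0], [48.0, 2.0, 73.0]]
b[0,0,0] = -39.0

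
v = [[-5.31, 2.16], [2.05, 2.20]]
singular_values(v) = [5.86, 2.75]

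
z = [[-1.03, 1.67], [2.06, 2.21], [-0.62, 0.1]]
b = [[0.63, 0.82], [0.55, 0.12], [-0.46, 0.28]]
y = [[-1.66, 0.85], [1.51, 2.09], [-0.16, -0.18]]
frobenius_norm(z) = 3.66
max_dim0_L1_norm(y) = 3.33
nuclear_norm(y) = 4.44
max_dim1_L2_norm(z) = 3.02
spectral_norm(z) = 3.10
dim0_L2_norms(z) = [2.39, 2.77]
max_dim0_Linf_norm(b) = 0.82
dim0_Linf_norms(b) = [0.63, 0.82]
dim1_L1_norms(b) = [1.45, 0.67, 0.74]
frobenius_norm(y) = 3.19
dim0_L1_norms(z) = [3.71, 3.98]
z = y + b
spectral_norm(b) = 1.14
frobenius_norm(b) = 1.29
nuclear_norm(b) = 1.75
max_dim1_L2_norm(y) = 2.58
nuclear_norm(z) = 5.04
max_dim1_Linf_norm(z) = 2.21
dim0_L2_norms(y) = [2.25, 2.26]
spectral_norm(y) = 2.62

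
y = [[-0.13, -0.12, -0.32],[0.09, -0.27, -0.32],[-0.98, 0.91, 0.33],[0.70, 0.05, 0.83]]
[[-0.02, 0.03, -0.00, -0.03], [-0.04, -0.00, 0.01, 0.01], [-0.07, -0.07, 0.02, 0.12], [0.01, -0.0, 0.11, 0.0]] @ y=[[-0.02, -0.01, -0.03], [0.0, 0.01, 0.02], [0.07, 0.05, 0.15], [-0.11, 0.10, 0.03]]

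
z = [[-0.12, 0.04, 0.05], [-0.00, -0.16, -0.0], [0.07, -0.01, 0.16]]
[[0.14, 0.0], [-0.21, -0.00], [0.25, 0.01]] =z @ [[-0.02, 0.01], [1.29, 0.01], [1.68, 0.08]]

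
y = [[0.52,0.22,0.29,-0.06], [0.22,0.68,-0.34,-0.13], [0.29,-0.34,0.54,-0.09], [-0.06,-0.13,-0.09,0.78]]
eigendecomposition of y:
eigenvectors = [[0.56, -0.63, 0.51, 0.15], [-0.52, -0.3, -0.05, 0.8], [-0.64, -0.18, 0.60, -0.45], [-0.12, -0.69, -0.61, -0.38]]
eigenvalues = [-0.0, 0.64, 0.91, 0.97]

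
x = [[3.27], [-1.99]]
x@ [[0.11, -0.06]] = [[0.36, -0.2], [-0.22, 0.12]]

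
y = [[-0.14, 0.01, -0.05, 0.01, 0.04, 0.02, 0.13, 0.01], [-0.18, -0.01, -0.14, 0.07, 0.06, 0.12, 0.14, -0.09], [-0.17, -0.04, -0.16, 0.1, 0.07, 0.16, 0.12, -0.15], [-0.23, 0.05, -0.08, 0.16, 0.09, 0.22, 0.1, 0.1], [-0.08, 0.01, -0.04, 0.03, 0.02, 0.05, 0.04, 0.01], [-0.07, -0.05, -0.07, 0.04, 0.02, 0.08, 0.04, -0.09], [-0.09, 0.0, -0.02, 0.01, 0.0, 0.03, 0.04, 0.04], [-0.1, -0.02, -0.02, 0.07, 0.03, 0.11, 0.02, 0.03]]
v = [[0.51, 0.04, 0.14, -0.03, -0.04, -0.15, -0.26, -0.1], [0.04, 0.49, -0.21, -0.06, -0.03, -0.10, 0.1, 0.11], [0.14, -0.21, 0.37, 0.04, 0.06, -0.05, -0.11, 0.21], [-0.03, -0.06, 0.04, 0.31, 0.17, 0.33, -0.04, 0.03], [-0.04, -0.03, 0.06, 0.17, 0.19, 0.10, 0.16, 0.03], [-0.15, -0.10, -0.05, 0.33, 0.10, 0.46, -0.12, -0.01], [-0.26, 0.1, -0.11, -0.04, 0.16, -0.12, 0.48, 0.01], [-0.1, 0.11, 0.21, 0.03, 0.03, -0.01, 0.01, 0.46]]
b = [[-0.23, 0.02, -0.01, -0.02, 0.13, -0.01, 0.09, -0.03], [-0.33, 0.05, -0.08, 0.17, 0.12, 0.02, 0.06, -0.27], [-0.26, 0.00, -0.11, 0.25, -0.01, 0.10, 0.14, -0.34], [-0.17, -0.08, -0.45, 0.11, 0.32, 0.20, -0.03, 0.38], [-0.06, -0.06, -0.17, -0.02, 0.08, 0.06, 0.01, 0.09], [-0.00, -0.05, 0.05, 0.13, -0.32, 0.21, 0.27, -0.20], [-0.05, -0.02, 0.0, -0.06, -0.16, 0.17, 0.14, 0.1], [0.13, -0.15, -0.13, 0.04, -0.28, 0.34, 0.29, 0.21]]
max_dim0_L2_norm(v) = 0.62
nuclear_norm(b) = 2.77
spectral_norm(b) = 0.82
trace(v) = 3.27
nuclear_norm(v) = 3.27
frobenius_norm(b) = 1.40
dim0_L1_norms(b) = [1.23, 0.43, 1.0, 0.8, 1.42, 1.11, 1.03, 1.62]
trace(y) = 0.02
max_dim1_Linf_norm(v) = 0.51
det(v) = -0.00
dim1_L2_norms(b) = [0.28, 0.49, 0.54, 0.73, 0.23, 0.53, 0.3, 0.62]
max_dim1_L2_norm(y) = 0.4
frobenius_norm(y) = 0.73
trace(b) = 0.46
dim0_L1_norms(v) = [1.27, 1.14, 1.19, 1.01, 0.78, 1.32, 1.28, 0.96]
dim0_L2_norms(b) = [0.53, 0.2, 0.52, 0.36, 0.59, 0.49, 0.46, 0.66]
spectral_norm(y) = 0.66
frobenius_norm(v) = 1.53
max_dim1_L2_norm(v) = 0.62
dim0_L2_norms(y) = [0.4, 0.09, 0.25, 0.22, 0.14, 0.33, 0.26, 0.23]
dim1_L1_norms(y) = [0.41, 0.81, 0.97, 1.03, 0.28, 0.46, 0.23, 0.4]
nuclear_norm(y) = 1.15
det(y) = 0.00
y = b @ v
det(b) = -0.00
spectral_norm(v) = 0.88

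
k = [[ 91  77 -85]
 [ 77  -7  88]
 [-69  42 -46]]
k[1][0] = 77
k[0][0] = 91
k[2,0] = -69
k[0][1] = 77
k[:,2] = [-85, 88, -46]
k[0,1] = 77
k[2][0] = -69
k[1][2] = 88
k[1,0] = 77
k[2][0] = -69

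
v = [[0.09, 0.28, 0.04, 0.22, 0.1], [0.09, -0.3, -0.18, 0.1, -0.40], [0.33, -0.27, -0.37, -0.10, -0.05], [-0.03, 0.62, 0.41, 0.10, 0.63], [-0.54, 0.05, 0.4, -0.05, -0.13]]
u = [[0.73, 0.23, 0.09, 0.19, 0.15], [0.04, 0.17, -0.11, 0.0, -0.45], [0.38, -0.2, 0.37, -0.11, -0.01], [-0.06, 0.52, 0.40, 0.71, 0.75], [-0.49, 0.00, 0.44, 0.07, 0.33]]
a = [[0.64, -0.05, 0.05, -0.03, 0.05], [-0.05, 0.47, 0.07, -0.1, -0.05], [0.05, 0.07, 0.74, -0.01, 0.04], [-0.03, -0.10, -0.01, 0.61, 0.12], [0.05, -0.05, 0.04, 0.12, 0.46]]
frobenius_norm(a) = 1.36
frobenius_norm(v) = 1.49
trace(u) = 2.31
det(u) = 0.02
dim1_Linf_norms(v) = [0.28, 0.4, 0.37, 0.63, 0.54]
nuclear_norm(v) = 2.38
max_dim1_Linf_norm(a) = 0.74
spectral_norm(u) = 1.36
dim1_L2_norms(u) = [0.81, 0.5, 0.58, 1.22, 0.74]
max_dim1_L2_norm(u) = 1.22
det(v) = -0.00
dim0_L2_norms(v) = [0.65, 0.79, 0.71, 0.28, 0.77]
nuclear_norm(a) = 2.92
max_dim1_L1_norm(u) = 2.44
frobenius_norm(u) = 1.81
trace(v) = -0.61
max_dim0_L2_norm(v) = 0.79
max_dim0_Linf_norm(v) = 0.63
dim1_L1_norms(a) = [0.82, 0.74, 0.91, 0.87, 0.72]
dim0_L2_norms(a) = [0.65, 0.49, 0.75, 0.63, 0.48]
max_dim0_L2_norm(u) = 0.96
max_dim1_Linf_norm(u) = 0.75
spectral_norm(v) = 1.23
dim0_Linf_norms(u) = [0.73, 0.52, 0.44, 0.71, 0.75]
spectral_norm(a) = 0.78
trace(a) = 2.92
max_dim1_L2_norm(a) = 0.75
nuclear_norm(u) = 3.34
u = a + v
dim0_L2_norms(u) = [0.96, 0.63, 0.71, 0.75, 0.95]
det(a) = 0.05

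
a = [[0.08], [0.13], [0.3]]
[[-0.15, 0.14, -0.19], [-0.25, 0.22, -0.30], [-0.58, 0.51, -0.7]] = a@[[-1.93, 1.71, -2.33]]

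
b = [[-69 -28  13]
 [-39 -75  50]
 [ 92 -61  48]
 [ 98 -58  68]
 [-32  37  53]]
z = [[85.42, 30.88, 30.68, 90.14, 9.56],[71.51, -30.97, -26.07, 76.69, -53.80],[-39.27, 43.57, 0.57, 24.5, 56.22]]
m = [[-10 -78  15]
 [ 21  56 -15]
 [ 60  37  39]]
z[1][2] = -26.07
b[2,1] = -61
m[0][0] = -10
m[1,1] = 56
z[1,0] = 71.51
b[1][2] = 50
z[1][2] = -26.07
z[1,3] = 76.69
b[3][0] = 98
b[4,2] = 53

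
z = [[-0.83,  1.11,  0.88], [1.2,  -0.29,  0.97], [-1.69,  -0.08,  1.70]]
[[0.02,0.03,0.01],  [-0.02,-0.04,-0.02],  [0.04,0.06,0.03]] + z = [[-0.81,1.14,0.89], [1.18,-0.33,0.95], [-1.65,-0.02,1.73]]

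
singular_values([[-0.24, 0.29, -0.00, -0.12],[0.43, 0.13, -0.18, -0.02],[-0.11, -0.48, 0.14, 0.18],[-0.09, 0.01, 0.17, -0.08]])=[0.66, 0.53, 0.15, 0.0]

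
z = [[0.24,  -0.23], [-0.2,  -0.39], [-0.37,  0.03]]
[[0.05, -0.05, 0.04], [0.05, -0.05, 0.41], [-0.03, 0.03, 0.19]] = z@[[0.07, -0.06, -0.57], [-0.16, 0.15, -0.76]]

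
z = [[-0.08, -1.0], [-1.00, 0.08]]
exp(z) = [[1.45, -1.18], [-1.18, 1.64]]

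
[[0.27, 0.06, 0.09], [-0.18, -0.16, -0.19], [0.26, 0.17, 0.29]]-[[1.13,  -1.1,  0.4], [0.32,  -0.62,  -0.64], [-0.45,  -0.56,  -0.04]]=[[-0.86, 1.16, -0.31], [-0.50, 0.46, 0.45], [0.71, 0.73, 0.33]]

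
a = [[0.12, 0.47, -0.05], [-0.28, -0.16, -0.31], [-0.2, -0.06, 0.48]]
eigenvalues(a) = [(-0.07+0.37j), (-0.07-0.37j), (0.57+0j)]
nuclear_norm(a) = 1.39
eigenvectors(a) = [[(0.73+0j),  (0.73-0j),  (-0.35+0j)], [(-0.28+0.59j),  (-0.28-0.59j),  (-0.25+0j)], [(0.13+0.15j),  0.13-0.15j,  (0.9+0j)]]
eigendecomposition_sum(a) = [[0.03+0.18j, (0.21+0.02j), (0.07+0.08j)], [-0.16-0.04j, (-0.1+0.16j), (-0.09+0.03j)], [-0.03+0.04j, 0.03+0.05j, (-0+0.03j)]] + [[(0.03-0.18j), (0.21-0.02j), (0.07-0.08j)],  [-0.16+0.04j, (-0.1-0.16j), (-0.09-0.03j)],  [-0.03-0.04j, (0.03-0.05j), (-0-0.03j)]] + [[0.05+0.00j, (0.05+0j), -0.19-0.00j], [0.04+0.00j, (0.03+0j), -0.13-0.00j], [(-0.14-0j), (-0.13-0j), 0.49+0.00j]]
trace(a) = 0.44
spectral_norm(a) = 0.58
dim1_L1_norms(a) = [0.64, 0.75, 0.74]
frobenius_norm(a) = 0.84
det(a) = 0.08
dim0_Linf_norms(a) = [0.28, 0.47, 0.48]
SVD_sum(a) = [[0.08, 0.12, -0.24], [0.03, 0.05, -0.10], [-0.15, -0.21, 0.42]] + [[0.16, 0.28, 0.19], [-0.17, -0.3, -0.21], [0.05, 0.09, 0.06]] + [[-0.12,0.07,-0.01], [-0.15,0.09,-0.01], [-0.10,0.06,-0.01]]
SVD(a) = [[-0.48, 0.67, 0.57],[-0.19, -0.71, 0.67],[0.86, 0.21, 0.47]] @ diag([0.5794011831831603, 0.5592332301501913, 0.25189772373274155]) @ [[-0.3, -0.43, 0.85], [0.42, 0.74, 0.52], [-0.85, 0.52, -0.04]]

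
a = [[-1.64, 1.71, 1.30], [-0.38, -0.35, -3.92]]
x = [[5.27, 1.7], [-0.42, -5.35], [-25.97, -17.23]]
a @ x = [[-43.12, -34.34], [99.95, 68.77]]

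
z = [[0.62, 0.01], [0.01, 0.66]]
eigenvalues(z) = [0.62, 0.66]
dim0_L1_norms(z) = [0.63, 0.67]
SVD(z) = [[0.23,0.97], [0.97,-0.23]] @ diag([0.6623606797749979, 0.617639320225002]) @ [[0.23,0.97], [0.97,-0.23]]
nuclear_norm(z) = 1.28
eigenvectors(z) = [[-0.97,-0.23],  [0.23,-0.97]]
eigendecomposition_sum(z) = [[0.59,-0.14],[-0.14,0.03]] + [[0.03, 0.15], [0.15, 0.63]]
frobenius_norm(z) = 0.91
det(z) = 0.41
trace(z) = 1.28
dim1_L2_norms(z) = [0.62, 0.66]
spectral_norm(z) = 0.66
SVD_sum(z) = [[0.03,0.15],[0.15,0.63]] + [[0.59, -0.14], [-0.14, 0.03]]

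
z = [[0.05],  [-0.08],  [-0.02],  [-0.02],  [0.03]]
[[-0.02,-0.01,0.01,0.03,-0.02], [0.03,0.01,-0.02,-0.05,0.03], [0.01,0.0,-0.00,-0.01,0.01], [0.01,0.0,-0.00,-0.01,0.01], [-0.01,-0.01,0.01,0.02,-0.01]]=z @ [[-0.38, -0.17, 0.22, 0.6, -0.41]]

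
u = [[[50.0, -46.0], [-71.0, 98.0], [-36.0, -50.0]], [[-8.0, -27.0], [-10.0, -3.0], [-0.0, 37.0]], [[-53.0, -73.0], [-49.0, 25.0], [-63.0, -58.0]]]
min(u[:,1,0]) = -71.0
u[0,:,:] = [[50.0, -46.0], [-71.0, 98.0], [-36.0, -50.0]]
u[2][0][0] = -53.0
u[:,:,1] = [[-46.0, 98.0, -50.0], [-27.0, -3.0, 37.0], [-73.0, 25.0, -58.0]]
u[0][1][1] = 98.0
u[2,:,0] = [-53.0, -49.0, -63.0]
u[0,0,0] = 50.0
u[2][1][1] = 25.0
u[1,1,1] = -3.0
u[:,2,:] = [[-36.0, -50.0], [-0.0, 37.0], [-63.0, -58.0]]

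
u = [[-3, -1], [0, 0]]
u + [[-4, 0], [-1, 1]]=[[-7, -1], [-1, 1]]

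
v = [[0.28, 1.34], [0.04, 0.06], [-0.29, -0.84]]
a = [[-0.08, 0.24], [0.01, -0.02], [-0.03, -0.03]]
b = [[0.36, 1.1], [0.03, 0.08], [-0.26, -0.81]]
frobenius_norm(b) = 1.44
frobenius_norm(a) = 0.26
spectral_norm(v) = 1.63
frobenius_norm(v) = 1.63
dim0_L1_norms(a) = [0.12, 0.29]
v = a + b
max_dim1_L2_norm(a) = 0.25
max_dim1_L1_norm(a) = 0.32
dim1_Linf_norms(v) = [1.34, 0.06, 0.84]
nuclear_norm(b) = 1.44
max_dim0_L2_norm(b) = 1.37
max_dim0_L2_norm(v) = 1.58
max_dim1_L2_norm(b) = 1.16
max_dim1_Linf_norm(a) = 0.24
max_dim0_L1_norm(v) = 2.24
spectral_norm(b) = 1.44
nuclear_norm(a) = 0.29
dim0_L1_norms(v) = [0.61, 2.24]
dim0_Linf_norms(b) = [0.36, 1.1]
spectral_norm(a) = 0.25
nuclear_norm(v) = 1.73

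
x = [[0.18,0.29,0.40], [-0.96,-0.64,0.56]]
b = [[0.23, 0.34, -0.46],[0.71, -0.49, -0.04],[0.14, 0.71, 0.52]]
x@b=[[0.30, 0.20, 0.11], [-0.60, 0.38, 0.76]]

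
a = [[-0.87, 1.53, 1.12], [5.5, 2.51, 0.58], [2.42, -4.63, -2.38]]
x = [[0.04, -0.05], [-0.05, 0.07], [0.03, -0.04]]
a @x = [[-0.08, 0.11], [0.11, -0.12], [0.26, -0.35]]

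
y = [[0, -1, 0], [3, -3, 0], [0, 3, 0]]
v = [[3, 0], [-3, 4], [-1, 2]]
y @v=[[3, -4], [18, -12], [-9, 12]]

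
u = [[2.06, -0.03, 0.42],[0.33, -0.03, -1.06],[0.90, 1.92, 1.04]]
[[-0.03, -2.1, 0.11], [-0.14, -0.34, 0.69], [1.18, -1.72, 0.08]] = u@[[-0.03, -1.03, 0.18], [0.57, -0.42, 0.28], [0.11, 0.01, -0.6]]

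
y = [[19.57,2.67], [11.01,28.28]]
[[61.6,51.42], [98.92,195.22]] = y @ [[2.82, 1.78], [2.40, 6.21]]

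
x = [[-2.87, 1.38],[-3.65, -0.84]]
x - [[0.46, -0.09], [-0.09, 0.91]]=[[-3.33, 1.47],[-3.56, -1.75]]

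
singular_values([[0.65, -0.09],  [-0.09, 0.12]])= [0.66, 0.11]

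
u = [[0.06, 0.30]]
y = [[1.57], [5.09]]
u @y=[[1.62]]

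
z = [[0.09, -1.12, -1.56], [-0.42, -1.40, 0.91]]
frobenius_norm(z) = 2.58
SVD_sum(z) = [[0.03,  -1.3,  -1.39], [0.00,  -0.19,  -0.21]] + [[0.06, 0.18, -0.17], [-0.42, -1.21, 1.12]]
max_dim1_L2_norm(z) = 1.92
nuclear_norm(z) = 3.64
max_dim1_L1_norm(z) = 2.77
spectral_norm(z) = 1.93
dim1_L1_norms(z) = [2.77, 2.73]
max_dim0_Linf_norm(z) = 1.56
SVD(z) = [[-0.99, -0.15], [-0.15, 0.99]] @ diag([1.9267730585231693, 1.717016476609724]) @ [[-0.01,  0.68,  0.73], [-0.25,  -0.71,  0.66]]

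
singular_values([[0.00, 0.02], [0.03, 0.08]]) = [0.09, 0.01]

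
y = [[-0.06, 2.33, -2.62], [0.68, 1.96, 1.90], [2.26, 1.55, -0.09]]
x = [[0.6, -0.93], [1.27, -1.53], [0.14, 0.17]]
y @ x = [[2.56, -3.95], [3.16, -3.31], [3.31, -4.49]]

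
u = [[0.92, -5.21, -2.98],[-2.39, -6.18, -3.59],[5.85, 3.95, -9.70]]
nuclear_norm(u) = 23.39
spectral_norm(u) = 12.07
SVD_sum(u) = [[0.78, 0.41, -1.34], [0.12, 0.06, -0.21], [5.82, 3.07, -9.99]] + [[-1.15, -5.07, -2.23],  [-1.51, -6.67, -2.93],  [0.19, 0.82, 0.36]] + [[1.29,-0.55,0.58], [-1.00,0.43,-0.45], [-0.15,0.06,-0.07]]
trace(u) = -14.96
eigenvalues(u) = [(2.16+0j), (-8.56+5.31j), (-8.56-5.31j)]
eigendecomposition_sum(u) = [[1.71+0.00j, -1.11+0.00j, (-0.09+0j)], [(-0.74+0j), (0.48-0j), (0.04+0j)], [0.59+0.00j, (-0.39+0j), -0.03+0.00j]] + [[(-0.39+1.37j), (-2.05+1.61j), -1.44-1.92j], [-0.82+1.97j, (-3.33+2.04j), -1.82-3.11j], [(2.63+1.61j), (2.17+5.21j), -4.83+1.90j]] + [[-0.39-1.37j, (-2.05-1.61j), (-1.44+1.92j)], [(-0.82-1.97j), (-3.33-2.04j), (-1.82+3.11j)], [(2.63-1.61j), 2.17-5.21j, (-4.83-1.9j)]]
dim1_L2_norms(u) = [6.07, 7.54, 12.0]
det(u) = 218.79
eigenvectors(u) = [[-0.87+0.00j, -0.09-0.34j, -0.09+0.34j], [0.38+0.00j, -0.08-0.53j, -0.08+0.53j], [-0.30+0.00j, -0.77+0.00j, (-0.77-0j)]]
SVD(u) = [[-0.13, -0.6, -0.79],  [-0.02, -0.79, 0.61],  [-0.99, 0.10, 0.09]] @ diag([12.069594909826685, 9.390239631854628, 1.9304865627691592]) @ [[-0.49, -0.26, 0.84], [0.20, 0.90, 0.39], [-0.85, 0.36, -0.38]]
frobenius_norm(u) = 15.41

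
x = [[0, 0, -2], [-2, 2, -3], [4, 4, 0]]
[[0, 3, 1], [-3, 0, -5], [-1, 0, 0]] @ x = [[-2, 10, -9], [-20, -20, 6], [0, 0, 2]]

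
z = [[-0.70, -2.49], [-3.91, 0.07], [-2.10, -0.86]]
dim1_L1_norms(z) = [3.19, 3.98, 2.96]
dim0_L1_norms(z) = [6.71, 3.42]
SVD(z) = [[-0.27, 0.91], [-0.83, -0.39], [-0.49, 0.14]] @ diag([4.577537598663092, 2.4857291752774953]) @ [[0.97,0.23], [0.23,-0.97]]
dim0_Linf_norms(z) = [3.91, 2.49]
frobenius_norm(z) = 5.21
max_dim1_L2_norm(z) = 3.91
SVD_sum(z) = [[-1.22, -0.28],[-3.69, -0.86],[-2.18, -0.51]] + [[0.52,  -2.21],[-0.22,  0.93],[0.08,  -0.35]]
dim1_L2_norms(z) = [2.59, 3.91, 2.27]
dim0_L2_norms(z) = [4.49, 2.64]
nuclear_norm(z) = 7.06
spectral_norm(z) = 4.58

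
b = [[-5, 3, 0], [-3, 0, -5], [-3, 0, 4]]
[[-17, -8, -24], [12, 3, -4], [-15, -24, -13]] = b @ [[1, 4, 3], [-4, 4, -3], [-3, -3, -1]]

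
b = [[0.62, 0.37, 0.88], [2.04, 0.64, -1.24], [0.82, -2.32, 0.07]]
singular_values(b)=[2.49, 2.46, 1.11]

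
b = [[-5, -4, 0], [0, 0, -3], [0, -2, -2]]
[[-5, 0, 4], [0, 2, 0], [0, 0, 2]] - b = [[0, 4, 4], [0, 2, 3], [0, 2, 4]]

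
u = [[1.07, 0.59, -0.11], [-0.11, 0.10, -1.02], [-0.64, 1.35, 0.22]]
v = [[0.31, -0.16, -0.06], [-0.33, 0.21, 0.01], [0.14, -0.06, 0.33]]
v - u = [[-0.76, -0.75, 0.05],[-0.22, 0.11, 1.03],[0.78, -1.41, 0.11]]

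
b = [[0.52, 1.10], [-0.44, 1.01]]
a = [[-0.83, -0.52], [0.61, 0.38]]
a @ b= [[-0.2, -1.44], [0.15, 1.05]]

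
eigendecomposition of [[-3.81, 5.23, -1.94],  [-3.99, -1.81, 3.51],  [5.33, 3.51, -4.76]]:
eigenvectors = [[-0.64+0.00j, -0.64-0.00j, (0.35+0j)], [(0.11-0.42j), (0.11+0.42j), 0.56+0.00j], [-0.21+0.60j, -0.21-0.60j, (0.75+0j)]]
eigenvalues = [(-5.38+5.26j), (-5.38-5.26j), (0.37+0j)]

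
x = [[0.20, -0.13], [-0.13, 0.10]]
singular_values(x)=[0.29, 0.01]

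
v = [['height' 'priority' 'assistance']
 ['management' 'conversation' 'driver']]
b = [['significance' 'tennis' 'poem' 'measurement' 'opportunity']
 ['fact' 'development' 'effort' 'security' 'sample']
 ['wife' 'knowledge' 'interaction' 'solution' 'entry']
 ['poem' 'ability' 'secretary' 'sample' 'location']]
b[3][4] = 'location'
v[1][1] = 'conversation'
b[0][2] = 'poem'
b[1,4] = 'sample'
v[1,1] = 'conversation'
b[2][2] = 'interaction'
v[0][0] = 'height'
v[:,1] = ['priority', 'conversation']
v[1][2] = 'driver'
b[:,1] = ['tennis', 'development', 'knowledge', 'ability']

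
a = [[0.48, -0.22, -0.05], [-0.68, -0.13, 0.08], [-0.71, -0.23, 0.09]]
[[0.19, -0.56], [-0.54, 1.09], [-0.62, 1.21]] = a @ [[0.69,-1.48], [0.6,-0.69], [0.12,-0.02]]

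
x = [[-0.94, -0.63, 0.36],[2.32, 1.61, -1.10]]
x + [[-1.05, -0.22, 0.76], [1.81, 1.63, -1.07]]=[[-1.99,  -0.85,  1.12], [4.13,  3.24,  -2.17]]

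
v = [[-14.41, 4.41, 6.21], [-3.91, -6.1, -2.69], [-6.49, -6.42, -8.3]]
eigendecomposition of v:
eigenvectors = [[(0.7+0j),  0.70-0.00j,  (0.11+0j)], [(0.08+0.33j),  (0.08-0.33j),  -0.71+0.00j], [(0.1+0.62j),  (0.1-0.62j),  0.70+0.00j]]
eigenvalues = [(-12.99+7.49j), (-12.99-7.49j), (-2.83+0j)]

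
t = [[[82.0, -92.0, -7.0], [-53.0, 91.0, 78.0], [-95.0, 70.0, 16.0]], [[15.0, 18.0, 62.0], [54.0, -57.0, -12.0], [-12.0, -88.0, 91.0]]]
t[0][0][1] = -92.0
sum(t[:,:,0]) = -9.0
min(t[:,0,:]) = -92.0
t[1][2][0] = -12.0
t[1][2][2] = 91.0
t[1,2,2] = 91.0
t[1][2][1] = -88.0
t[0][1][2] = 78.0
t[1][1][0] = 54.0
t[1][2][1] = -88.0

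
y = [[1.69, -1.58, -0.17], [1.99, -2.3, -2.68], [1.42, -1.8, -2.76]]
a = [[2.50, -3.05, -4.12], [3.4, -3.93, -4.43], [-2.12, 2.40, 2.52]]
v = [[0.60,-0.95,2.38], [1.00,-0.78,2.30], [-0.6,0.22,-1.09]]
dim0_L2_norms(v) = [1.31, 1.25, 3.48]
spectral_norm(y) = 5.69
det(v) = -0.11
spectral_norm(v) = 3.90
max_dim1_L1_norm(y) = 6.97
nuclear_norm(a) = 10.32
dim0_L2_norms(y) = [2.97, 3.32, 3.85]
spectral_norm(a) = 9.77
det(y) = -0.04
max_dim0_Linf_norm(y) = 2.76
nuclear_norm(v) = 4.38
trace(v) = -1.27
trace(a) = 1.09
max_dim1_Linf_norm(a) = 4.43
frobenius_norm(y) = 5.89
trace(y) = -3.37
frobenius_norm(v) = 3.93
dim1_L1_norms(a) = [9.67, 11.76, 7.04]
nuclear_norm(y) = 7.21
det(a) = 0.02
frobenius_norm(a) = 9.79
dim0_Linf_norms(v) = [1.0, 0.95, 2.38]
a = v @ y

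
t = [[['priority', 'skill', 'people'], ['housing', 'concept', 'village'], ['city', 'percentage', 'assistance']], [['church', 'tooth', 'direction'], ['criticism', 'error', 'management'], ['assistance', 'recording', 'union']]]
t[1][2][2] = 'union'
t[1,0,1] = 'tooth'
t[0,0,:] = ['priority', 'skill', 'people']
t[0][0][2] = 'people'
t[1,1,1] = 'error'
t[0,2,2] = 'assistance'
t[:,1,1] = ['concept', 'error']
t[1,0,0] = 'church'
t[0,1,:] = ['housing', 'concept', 'village']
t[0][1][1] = 'concept'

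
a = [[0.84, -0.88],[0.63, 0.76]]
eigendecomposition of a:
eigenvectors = [[(0.76+0j),0.76-0.00j], [0.03-0.64j,(0.03+0.64j)]]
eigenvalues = [(0.8+0.74j), (0.8-0.74j)]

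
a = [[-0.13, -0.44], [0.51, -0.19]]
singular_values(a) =[0.55, 0.46]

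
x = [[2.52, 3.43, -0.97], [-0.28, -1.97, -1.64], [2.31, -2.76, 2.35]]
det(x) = -38.97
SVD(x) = [[-0.74, 0.53, 0.40],[0.26, -0.33, 0.91],[0.62, 0.78, 0.11]] @ diag([5.098660482776307, 3.743823376756812, 2.0417511613868413]) @ [[-0.1, -0.93, 0.34], [0.87, 0.09, 0.49], [0.49, -0.35, -0.8]]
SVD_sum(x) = [[0.39,3.54,-1.3], [-0.13,-1.22,0.45], [-0.32,-2.94,1.08]] + [[1.73, 0.18, 0.99],[-1.06, -0.11, -0.6],[2.52, 0.26, 1.44]] + [[0.40,  -0.28,  -0.65],[0.91,  -0.65,  -1.48],[0.11,  -0.08,  -0.17]]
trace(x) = 2.90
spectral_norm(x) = 5.10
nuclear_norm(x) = 10.88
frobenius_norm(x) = 6.65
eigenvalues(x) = [(2.96+2.03j), (2.96-2.03j), (-3.02+0j)]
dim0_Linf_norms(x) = [2.52, 3.43, 2.35]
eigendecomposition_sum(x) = [[1.30+1.19j, (1.12-0.38j), -0.66+1.33j], [(-0.23+0.51j), (0.23+0.3j), (-0.47-0.07j)], [1.09-1.46j, (-0.5-1.12j), 1.43+0.55j]] + [[(1.3-1.19j),  1.12+0.38j,  (-0.66-1.33j)], [-0.23-0.51j,  (0.23-0.3j),  (-0.47+0.07j)], [(1.09+1.46j),  -0.50+1.12j,  (1.43-0.55j)]] + [[-0.09-0.00j,(1.19+0j),0.35+0.00j], [0.17+0.00j,(-2.42-0j),(-0.71-0j)], [0.13+0.00j,(-1.76-0j),(-0.51-0j)]]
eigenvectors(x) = [[-0.07+0.68j, -0.07-0.68j, -0.37+0.00j], [-0.21+0.05j, (-0.21-0.05j), (0.75+0j)], [0.70+0.00j, 0.70-0.00j, 0.55+0.00j]]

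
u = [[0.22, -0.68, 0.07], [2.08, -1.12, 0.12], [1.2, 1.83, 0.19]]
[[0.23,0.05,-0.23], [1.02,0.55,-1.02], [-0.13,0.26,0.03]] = u@ [[0.37, 0.27, -0.37], [-0.27, -0.01, 0.24], [-0.43, -0.23, 0.18]]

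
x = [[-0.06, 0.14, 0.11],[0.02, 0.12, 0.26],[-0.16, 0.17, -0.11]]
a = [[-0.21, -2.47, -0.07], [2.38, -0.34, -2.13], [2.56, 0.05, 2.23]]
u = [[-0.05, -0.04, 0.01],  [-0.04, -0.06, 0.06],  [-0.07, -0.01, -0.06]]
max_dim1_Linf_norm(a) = 2.56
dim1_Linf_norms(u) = [0.05, 0.06, 0.07]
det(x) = 0.00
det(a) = 26.65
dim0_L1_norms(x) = [0.24, 0.43, 0.48]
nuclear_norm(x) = 0.61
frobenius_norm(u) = 0.15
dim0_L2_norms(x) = [0.17, 0.25, 0.3]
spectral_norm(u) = 0.11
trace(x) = -0.05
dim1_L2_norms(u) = [0.06, 0.09, 0.09]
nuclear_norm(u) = 0.21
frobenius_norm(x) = 0.43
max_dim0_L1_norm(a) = 5.15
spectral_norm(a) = 3.52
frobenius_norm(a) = 5.29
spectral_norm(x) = 0.33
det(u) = 0.00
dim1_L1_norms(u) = [0.1, 0.16, 0.14]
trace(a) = 1.68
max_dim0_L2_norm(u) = 0.09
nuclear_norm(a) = 9.06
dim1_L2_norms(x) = [0.19, 0.29, 0.26]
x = u @ a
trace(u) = -0.17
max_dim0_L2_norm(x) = 0.3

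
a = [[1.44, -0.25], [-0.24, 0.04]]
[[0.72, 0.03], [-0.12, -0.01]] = a@[[0.51,  0.06], [0.06,  0.23]]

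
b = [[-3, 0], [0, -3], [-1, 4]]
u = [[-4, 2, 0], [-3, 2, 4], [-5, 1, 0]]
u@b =[[12, -6], [5, 10], [15, -3]]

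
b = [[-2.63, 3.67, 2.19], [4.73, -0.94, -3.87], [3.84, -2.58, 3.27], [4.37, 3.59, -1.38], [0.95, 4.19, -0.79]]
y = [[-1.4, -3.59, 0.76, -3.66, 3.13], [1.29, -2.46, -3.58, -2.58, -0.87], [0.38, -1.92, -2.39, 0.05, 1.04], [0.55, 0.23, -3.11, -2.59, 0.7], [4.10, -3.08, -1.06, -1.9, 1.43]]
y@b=[[-23.40, -3.75, 15.89], [-40.88, 3.38, 4.89], [-18.05, 13.90, -0.44], [-22.95, 3.46, -6.83], [-36.37, 19.85, 18.92]]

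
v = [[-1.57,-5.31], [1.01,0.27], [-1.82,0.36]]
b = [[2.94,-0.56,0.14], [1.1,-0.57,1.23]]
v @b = [[-10.46,  3.91,  -6.75], [3.27,  -0.72,  0.47], [-4.95,  0.81,  0.19]]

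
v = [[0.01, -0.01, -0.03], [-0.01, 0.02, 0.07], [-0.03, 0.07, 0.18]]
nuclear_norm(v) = 0.22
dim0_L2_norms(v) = [0.03, 0.07, 0.2]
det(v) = -0.00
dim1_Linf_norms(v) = [0.03, 0.07, 0.18]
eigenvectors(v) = [[0.16, -0.98, 0.1], [-0.35, -0.15, -0.93], [-0.93, -0.11, 0.36]]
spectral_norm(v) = 0.21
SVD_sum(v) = [[0.01, -0.01, -0.03],  [-0.01, 0.03, 0.07],  [-0.03, 0.07, 0.18]] + [[-0.0, 0.0, -0.00], [0.0, -0.01, 0.0], [-0.00, 0.00, -0.0]] + [[0.00,  0.0,  0.0],[0.0,  0.00,  0.00],[0.0,  0.0,  0.00]]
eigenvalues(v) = [0.21, 0.01, -0.01]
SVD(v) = [[-0.16, 0.10, 0.98], [0.35, -0.93, 0.15], [0.93, 0.36, 0.11]] @ diag([0.2112631920020165, 0.0064223592539017155, 0.005159167251885193]) @ [[-0.16, 0.35, 0.93], [-0.1, 0.93, -0.36], [0.98, 0.15, 0.11]]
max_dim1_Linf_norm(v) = 0.18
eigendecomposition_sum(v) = [[0.01, -0.01, -0.03], [-0.01, 0.03, 0.07], [-0.03, 0.07, 0.18]] + [[0.0, 0.0, 0.0],[0.00, 0.00, 0.0],[0.0, 0.0, 0.0]] + [[-0.0, 0.0, -0.00], [0.0, -0.01, 0.0], [-0.00, 0.00, -0.00]]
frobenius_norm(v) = 0.21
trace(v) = 0.21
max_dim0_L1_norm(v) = 0.28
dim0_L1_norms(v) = [0.05, 0.1, 0.28]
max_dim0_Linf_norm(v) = 0.18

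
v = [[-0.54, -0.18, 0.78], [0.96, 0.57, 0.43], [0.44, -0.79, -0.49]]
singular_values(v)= [1.25, 1.21, 0.62]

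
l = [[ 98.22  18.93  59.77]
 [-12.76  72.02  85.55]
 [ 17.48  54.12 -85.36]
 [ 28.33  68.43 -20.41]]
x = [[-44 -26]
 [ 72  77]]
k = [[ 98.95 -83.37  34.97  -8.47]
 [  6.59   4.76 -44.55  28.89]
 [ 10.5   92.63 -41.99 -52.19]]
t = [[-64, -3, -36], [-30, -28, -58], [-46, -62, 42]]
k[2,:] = [10.5, 92.63, -41.99, -52.19]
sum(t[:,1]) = -93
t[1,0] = -30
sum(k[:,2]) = -51.57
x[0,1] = -26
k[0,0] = 98.95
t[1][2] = -58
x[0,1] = -26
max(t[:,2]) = 42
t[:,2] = [-36, -58, 42]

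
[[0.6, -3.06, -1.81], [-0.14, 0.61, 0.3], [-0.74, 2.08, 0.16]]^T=[[0.6, -0.14, -0.74], [-3.06, 0.61, 2.08], [-1.81, 0.3, 0.16]]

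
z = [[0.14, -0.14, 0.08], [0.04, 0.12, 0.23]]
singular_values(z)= [0.27, 0.21]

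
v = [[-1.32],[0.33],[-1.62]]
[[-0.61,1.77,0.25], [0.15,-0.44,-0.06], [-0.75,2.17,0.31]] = v@[[0.46, -1.34, -0.19]]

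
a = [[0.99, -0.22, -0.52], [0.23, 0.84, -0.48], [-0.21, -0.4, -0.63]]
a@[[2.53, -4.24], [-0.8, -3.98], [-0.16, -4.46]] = [[2.76, -1.00], [-0.01, -2.18], [-0.11, 5.29]]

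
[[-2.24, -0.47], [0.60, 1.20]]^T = [[-2.24, 0.60], [-0.47, 1.20]]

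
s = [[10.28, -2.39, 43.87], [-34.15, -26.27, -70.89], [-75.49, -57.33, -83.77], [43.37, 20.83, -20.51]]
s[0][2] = 43.87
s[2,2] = -83.77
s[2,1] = -57.33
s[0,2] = 43.87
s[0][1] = -2.39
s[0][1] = -2.39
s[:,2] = [43.87, -70.89, -83.77, -20.51]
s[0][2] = 43.87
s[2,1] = -57.33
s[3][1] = 20.83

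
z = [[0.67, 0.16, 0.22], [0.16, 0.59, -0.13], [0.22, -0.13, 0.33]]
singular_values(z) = [0.82, 0.63, 0.14]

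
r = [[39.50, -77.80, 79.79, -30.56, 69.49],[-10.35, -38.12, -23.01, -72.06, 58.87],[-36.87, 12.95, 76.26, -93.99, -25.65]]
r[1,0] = -10.35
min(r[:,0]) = -36.87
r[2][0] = -36.87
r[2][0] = -36.87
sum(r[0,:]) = 80.42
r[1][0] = -10.35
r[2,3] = -93.99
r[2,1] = 12.95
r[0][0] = 39.5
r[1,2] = -23.01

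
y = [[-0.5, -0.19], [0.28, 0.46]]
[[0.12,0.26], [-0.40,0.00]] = y @[[0.12, -0.68], [-0.94, 0.42]]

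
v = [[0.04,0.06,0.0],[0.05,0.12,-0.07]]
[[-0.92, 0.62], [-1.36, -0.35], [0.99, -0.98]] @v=[[-0.01, 0.02, -0.04], [-0.07, -0.12, 0.02], [-0.01, -0.06, 0.07]]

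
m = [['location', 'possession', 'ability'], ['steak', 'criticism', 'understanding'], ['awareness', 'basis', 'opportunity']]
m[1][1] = 'criticism'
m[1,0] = 'steak'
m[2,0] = 'awareness'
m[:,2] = ['ability', 'understanding', 'opportunity']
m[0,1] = 'possession'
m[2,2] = 'opportunity'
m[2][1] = 'basis'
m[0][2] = 'ability'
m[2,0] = 'awareness'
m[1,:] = ['steak', 'criticism', 'understanding']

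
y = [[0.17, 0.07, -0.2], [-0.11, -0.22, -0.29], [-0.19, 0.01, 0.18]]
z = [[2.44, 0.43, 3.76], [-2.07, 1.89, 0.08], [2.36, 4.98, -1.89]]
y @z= [[-0.20, -0.79, 1.02], [-0.50, -1.91, 0.12], [-0.06, 0.83, -1.05]]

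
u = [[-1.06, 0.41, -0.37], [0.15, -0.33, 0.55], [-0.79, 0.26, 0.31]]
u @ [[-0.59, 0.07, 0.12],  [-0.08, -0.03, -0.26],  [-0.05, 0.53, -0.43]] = [[0.61,-0.28,-0.07],[-0.09,0.31,-0.13],[0.43,0.1,-0.30]]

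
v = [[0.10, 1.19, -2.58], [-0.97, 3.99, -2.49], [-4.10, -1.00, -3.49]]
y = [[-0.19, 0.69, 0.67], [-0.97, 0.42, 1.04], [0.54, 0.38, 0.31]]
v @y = [[-2.57, -0.41, 0.50], [-5.03, 0.06, 2.73], [-0.14, -4.58, -4.87]]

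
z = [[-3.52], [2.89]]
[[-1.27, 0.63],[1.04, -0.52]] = z @[[0.36,-0.18]]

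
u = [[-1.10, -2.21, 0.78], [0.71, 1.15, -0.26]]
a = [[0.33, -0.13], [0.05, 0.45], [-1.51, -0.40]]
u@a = [[-1.65, -1.16],[0.68, 0.53]]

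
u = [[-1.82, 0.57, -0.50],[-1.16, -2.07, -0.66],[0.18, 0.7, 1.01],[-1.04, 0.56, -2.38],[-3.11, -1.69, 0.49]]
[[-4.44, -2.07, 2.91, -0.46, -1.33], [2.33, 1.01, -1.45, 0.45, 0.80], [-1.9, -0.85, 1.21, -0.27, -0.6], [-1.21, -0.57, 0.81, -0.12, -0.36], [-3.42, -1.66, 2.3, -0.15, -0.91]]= u @ [[2.05, 0.96, -1.35, 0.19, 0.6], [-2.00, -0.9, 1.28, -0.29, -0.64], [-0.86, -0.39, 0.55, -0.10, -0.26]]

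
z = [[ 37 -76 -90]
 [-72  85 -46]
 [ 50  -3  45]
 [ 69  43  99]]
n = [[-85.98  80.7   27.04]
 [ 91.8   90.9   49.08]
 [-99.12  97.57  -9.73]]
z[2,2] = 45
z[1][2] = -46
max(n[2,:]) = 97.57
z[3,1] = 43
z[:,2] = [-90, -46, 45, 99]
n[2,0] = -99.12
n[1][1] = 90.9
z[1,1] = 85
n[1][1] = 90.9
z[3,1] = 43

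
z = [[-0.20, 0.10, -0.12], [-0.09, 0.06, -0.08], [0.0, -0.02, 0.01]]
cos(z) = [[0.98, 0.01, -0.01], [-0.01, 1.00, -0.0], [-0.0, 0.00, 1.00]]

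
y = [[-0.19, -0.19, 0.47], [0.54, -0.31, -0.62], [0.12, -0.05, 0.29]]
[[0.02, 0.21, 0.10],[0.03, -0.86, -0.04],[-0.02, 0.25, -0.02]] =y @ [[-0.08, 0.21, -0.25],[-0.15, 1.15, -0.30],[-0.05, 0.99, -0.0]]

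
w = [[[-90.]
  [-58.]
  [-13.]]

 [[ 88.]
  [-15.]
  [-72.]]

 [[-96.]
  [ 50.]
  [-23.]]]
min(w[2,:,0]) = -96.0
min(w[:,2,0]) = -72.0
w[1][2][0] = -72.0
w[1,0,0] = 88.0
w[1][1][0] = -15.0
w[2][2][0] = -23.0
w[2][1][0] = 50.0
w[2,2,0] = -23.0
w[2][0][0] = -96.0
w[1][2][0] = -72.0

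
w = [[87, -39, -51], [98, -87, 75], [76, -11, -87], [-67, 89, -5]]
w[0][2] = -51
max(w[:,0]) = 98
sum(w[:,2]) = -68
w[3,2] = -5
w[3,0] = -67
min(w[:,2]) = -87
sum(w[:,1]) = -48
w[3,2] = -5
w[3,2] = -5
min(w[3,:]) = -67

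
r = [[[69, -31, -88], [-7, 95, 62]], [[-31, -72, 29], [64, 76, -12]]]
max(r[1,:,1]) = 76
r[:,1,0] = [-7, 64]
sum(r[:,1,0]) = 57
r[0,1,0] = -7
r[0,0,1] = -31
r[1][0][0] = -31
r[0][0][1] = -31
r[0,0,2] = -88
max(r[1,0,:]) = 29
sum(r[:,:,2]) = -9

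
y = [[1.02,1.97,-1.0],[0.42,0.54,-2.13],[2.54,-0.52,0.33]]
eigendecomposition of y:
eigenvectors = [[-0.31+0.00j, (0.63+0j), 0.63-0.00j], [(0.71+0j), (0.35+0.36j), 0.35-0.36j], [(0.63+0j), (0.27-0.53j), (0.27+0.53j)]]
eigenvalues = [(-1.51+0j), (1.7+1.98j), (1.7-1.98j)]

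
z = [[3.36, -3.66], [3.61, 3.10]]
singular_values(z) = [5.0, 4.73]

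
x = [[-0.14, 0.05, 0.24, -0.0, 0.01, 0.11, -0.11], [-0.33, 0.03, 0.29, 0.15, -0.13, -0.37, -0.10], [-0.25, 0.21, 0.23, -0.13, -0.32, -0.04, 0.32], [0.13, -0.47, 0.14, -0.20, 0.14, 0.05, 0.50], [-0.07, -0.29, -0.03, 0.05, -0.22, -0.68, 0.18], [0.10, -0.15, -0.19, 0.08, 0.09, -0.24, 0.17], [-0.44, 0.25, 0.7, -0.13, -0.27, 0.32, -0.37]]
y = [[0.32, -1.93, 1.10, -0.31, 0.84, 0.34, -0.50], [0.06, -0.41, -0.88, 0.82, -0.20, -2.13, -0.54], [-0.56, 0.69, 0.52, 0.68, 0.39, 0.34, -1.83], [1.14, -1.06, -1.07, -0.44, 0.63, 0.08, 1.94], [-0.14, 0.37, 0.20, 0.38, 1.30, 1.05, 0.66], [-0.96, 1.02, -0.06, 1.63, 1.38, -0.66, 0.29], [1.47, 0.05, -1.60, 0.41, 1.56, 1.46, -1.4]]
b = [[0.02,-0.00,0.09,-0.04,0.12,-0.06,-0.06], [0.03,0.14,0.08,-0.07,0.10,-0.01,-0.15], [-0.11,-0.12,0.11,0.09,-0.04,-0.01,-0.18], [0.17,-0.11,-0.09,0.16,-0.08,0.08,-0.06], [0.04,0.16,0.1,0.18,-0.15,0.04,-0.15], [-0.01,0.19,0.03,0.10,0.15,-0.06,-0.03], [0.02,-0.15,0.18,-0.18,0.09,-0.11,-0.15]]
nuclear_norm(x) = 3.60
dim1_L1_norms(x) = [0.66, 1.4, 1.5, 1.63, 1.52, 1.02, 2.48]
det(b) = -0.00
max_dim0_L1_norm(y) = 7.16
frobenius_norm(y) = 6.91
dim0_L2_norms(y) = [2.2, 2.58, 2.45, 2.1, 2.71, 2.91, 3.18]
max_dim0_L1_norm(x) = 1.82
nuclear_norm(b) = 1.71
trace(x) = -0.91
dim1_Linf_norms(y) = [1.93, 2.13, 1.83, 1.94, 1.3, 1.63, 1.6]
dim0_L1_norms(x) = [1.46, 1.45, 1.82, 0.74, 1.18, 1.81, 1.75]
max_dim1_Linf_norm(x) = 0.7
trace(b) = 0.07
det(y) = -0.00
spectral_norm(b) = 0.46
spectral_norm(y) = 3.70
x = b @ y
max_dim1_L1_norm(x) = 2.48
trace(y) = -0.77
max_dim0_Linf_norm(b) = 0.19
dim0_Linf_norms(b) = [0.17, 0.19, 0.18, 0.18, 0.15, 0.11, 0.18]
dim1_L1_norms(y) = [5.34, 5.04, 5.01, 6.36, 4.1, 6.0, 7.95]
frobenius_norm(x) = 1.82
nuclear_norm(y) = 15.19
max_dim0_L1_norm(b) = 0.87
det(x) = 0.00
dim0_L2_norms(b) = [0.21, 0.36, 0.28, 0.34, 0.29, 0.17, 0.33]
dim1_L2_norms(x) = [0.32, 0.62, 0.62, 0.75, 0.8, 0.41, 1.04]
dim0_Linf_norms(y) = [1.47, 1.93, 1.6, 1.63, 1.56, 2.13, 1.94]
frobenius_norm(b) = 0.77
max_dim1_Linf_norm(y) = 2.13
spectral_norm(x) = 1.29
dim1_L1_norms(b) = [0.39, 0.58, 0.66, 0.75, 0.82, 0.57, 0.88]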